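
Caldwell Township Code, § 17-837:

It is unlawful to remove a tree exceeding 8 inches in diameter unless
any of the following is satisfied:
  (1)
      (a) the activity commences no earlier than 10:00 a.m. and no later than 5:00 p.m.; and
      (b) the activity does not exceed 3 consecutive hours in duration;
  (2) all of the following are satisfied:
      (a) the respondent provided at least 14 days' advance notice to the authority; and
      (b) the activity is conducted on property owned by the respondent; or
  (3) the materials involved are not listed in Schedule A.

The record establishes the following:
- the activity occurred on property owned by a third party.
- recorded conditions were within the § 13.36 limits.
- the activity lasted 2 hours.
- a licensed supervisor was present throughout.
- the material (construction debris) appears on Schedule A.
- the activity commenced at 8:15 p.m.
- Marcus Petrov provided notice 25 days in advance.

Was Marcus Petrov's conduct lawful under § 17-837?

(a) start within hours — fails.
(b) ≤ 3 hrs duration — met.
(1): F AND T → false.
(a) ≥14 days' notice — satisfied.
(b) own property — not met.
So (2) is not satisfied (T AND F).
(3) not (Schedule A material) — not met.
Overall = F OR F OR F = false.

No — unlawful.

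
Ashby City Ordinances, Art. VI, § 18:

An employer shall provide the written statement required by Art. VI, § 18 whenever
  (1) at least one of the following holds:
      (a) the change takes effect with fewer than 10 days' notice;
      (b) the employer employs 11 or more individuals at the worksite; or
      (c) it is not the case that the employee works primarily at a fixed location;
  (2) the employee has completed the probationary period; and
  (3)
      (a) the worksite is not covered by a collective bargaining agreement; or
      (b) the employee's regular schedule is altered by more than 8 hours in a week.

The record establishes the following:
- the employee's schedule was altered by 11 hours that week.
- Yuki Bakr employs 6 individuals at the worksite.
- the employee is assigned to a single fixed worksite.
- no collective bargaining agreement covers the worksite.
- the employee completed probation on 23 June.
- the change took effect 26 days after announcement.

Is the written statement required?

(a) < 10 days' notice — fails.
(b) ≥ 11 at site — fails.
(c) not (fixed location) — not satisfied.
So (1) is not satisfied (F OR F OR F).
(2) past probation — satisfied.
(a) no CBA — satisfied.
(b) schedule shift > 8h — holds.
(3): T OR T → true.
So Overall is not satisfied (F AND T AND T).

No — not required.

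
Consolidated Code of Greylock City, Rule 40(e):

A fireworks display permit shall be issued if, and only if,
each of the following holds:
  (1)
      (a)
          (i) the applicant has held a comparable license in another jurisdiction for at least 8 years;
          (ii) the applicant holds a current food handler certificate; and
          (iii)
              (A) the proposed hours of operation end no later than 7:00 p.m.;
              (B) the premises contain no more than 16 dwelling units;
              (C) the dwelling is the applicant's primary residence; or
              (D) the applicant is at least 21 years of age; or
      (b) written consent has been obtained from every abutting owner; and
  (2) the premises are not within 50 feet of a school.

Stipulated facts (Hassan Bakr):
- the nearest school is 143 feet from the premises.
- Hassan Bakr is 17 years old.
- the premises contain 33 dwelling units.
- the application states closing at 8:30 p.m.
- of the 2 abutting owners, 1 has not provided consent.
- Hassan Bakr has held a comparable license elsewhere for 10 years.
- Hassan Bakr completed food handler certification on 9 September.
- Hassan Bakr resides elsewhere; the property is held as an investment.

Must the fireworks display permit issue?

No — denied.

(i) prior license ≥ 8 yr — satisfied.
(ii) food handler cert. — satisfied.
(A) closes by 7 p.m. — not met.
(B) ≤ 16 units — fails.
(C) primary residence — not satisfied.
(D) age ≥ 21 — not met.
(iii) = F OR F OR F OR F = false.
So (a) is not satisfied (T AND T AND F).
(b) all abutters consent — not met.
(1): F OR F → false.
(2) ≥50 ft from school — satisfied.
So Overall is not satisfied (F AND T).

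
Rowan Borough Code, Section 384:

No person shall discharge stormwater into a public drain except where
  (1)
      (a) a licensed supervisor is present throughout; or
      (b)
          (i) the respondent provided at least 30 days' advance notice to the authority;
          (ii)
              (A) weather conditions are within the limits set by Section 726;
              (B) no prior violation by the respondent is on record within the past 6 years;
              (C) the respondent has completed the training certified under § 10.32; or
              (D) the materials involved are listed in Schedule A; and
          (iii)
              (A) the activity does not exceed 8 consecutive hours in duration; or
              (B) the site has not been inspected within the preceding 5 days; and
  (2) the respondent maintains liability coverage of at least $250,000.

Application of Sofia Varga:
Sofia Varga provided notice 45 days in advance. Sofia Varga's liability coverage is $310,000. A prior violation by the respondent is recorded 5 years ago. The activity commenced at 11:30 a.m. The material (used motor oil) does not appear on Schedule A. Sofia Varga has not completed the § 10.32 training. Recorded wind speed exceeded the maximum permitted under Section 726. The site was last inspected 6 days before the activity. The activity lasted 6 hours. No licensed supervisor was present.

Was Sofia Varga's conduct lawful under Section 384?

No — unlawful.

(a) supervisor present — fails.
(i) ≥30 days' notice — met.
(A) weather ok — not met.
(B) no prior violation — fails.
(C) training certified — not met.
(D) Schedule A material — not met.
(ii) = F OR F OR F OR F = false.
(A) ≤ 8 hrs duration — holds.
(B) not (site inspected) — satisfied.
So (iii) is satisfied (T OR T).
(b) = T AND F AND T = false.
(1) = F OR F = false.
(2) coverage ≥ $250,000 — satisfied.
Overall = F AND T = false.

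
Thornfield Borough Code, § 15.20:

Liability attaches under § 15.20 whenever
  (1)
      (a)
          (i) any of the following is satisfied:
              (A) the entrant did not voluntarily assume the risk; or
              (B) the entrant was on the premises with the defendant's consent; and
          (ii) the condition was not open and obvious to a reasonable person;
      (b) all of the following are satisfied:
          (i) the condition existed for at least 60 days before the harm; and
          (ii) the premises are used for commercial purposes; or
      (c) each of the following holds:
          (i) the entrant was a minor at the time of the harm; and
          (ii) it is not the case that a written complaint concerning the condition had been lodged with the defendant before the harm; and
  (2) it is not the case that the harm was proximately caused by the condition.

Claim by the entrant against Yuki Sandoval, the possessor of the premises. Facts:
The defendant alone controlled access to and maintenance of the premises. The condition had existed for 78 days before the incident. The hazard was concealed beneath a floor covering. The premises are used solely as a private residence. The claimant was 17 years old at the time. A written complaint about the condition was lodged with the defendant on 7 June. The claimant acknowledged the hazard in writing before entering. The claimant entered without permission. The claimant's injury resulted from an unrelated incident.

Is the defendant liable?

(A) no assumed risk — not satisfied.
(B) consent to enter — not met.
(i) = F OR F = false.
(ii) not open/obvious — met.
(a): F AND T → false.
(i) condition ≥60 days old — holds.
(ii) commercial use — fails.
(b): T AND F → false.
(i) entrant a minor — holds.
(ii) not (complaint lodged) — not met.
(c) = T AND F = false.
So (1) is not satisfied (F OR F OR F).
(2) not (proximate cause) — satisfied.
Overall = F AND T = false.

No — not liable.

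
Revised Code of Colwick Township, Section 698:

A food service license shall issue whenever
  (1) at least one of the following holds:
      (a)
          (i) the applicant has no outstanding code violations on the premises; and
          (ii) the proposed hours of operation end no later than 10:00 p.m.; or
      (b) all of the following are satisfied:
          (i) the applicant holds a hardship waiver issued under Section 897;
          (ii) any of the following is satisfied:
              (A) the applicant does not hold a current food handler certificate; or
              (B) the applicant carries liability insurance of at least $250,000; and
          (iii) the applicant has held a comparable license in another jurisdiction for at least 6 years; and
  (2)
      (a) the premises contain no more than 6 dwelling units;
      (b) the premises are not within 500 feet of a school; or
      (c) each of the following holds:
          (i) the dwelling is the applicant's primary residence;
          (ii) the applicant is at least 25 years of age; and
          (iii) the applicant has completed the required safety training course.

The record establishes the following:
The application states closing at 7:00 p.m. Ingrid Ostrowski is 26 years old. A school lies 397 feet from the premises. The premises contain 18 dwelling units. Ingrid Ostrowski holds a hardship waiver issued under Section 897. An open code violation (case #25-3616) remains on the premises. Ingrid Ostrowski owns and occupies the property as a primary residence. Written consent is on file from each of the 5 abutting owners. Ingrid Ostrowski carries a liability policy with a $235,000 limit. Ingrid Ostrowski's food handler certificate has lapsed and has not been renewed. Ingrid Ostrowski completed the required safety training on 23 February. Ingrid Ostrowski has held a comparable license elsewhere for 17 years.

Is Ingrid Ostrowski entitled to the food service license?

(i) no code violations — not satisfied.
(ii) closes by 10 p.m. — holds.
(a): F AND T → false.
(i) hardship waiver — satisfied.
(A) not (food handler cert.) — holds.
(B) insurance ≥ $250,000 — fails.
(ii): T OR F → true.
(iii) prior license ≥ 6 yr — holds.
So (b) is satisfied (T AND T AND T).
(1) = F OR T = true.
(a) ≤ 6 units — fails.
(b) ≥500 ft from school — not satisfied.
(i) primary residence — met.
(ii) age ≥ 25 — satisfied.
(iii) safety training — met.
(c) = T AND T AND T = true.
(2): F OR F OR T → true.
Overall: T AND T → true.

Yes — granted.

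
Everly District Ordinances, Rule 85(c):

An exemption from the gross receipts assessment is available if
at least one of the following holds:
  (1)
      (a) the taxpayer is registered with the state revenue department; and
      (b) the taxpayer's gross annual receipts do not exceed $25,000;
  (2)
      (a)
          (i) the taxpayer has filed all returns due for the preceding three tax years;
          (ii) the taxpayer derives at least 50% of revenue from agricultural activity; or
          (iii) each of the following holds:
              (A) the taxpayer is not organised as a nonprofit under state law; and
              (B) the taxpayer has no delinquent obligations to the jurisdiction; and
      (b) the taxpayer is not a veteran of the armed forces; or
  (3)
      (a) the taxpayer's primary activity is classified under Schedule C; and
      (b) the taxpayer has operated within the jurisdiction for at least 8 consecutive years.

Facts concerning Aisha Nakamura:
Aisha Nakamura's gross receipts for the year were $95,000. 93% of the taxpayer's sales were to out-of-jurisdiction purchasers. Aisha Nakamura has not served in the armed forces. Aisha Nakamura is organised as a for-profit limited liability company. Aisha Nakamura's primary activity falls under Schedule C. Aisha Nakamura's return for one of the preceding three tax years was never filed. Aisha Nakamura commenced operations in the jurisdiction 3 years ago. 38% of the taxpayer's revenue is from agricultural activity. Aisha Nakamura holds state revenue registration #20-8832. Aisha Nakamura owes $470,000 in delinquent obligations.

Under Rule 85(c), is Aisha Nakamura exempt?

(a) state-registered — holds.
(b) receipts ≤ $25,000 — not satisfied.
(1) = T AND F = false.
(i) returns current — fails.
(ii) ≥50% agricultural — not met.
(A) not (nonprofit) — met.
(B) no delinquency — not satisfied.
(iii): T AND F → false.
(a): F OR F OR F → false.
(b) not (veteran) — satisfied.
So (2) is not satisfied (F AND T).
(a) Schedule C activity — met.
(b) ≥ 8 yrs in jurisdiction — not satisfied.
So (3) is not satisfied (T AND F).
So Overall is not satisfied (F OR F OR F).

No — not exempt.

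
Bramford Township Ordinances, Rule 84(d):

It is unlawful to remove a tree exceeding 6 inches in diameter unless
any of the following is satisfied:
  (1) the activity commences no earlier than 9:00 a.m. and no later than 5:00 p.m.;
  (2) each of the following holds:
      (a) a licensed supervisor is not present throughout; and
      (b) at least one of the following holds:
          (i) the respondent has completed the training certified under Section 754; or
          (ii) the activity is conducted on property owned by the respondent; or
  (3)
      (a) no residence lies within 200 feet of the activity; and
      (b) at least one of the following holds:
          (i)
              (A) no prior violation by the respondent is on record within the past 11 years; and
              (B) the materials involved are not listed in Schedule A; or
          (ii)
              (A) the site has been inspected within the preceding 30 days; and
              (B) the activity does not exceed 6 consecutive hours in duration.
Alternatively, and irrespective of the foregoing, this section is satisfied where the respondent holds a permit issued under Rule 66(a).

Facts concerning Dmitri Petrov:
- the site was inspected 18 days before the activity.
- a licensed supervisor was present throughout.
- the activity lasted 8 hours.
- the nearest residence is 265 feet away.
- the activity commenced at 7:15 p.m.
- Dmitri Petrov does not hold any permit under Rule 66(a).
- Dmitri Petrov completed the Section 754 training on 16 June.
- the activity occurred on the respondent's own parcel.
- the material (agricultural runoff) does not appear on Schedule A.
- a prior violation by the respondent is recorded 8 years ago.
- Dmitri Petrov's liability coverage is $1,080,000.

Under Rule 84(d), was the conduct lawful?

(1) start within hours — fails.
(a) not (supervisor present) — not satisfied.
(i) training certified — holds.
(ii) own property — holds.
So (b) is satisfied (T OR T).
(2) = F AND T = false.
(a) no residence in 200 ft — holds.
(A) no prior violation — not met.
(B) not (Schedule A material) — holds.
(i): F AND T → false.
(A) site inspected — met.
(B) ≤ 6 hrs duration — not met.
So (ii) is not satisfied (T AND F).
So (b) is not satisfied (F OR F).
(3) = T AND F = false.
So Overall is not satisfied (F OR F OR F).
Exception (holds permit) — not satisfied.
Result: main false OR exception false → false.

No — unlawful.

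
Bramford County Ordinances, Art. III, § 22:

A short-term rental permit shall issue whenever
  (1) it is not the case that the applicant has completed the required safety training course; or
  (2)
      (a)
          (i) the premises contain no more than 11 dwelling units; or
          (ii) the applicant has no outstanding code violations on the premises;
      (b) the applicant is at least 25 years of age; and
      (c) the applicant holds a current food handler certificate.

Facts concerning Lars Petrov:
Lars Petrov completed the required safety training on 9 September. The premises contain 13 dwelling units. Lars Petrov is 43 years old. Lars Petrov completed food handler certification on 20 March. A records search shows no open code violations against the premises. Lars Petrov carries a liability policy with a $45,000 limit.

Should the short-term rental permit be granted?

(1) not (safety training) — not met.
(i) ≤ 11 units — not satisfied.
(ii) no code violations — holds.
So (a) is satisfied (F OR T).
(b) age ≥ 25 — holds.
(c) food handler cert. — met.
(2): T AND T AND T → true.
So Overall is satisfied (F OR T).

Yes — granted.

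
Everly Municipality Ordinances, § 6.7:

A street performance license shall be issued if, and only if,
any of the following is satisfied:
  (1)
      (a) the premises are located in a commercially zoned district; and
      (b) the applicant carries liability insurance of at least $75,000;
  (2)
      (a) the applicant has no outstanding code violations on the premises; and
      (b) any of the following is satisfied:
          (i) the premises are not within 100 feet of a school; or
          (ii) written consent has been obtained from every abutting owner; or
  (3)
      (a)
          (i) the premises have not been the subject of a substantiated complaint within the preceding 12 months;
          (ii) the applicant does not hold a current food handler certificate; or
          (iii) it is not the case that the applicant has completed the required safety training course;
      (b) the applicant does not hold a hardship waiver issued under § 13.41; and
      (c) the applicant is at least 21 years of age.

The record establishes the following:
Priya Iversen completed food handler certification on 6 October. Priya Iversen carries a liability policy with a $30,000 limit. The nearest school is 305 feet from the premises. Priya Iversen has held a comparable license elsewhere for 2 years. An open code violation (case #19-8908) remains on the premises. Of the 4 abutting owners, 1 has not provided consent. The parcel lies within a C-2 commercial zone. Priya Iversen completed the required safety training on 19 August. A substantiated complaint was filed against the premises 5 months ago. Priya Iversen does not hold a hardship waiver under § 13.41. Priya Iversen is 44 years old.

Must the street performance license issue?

(a) commercially zoned — satisfied.
(b) insurance ≥ $75,000 — not satisfied.
So (1) is not satisfied (T AND F).
(a) no code violations — not met.
(i) ≥100 ft from school — satisfied.
(ii) all abutters consent — not satisfied.
So (b) is satisfied (T OR F).
So (2) is not satisfied (F AND T).
(i) no complaint in 12 mo. — fails.
(ii) not (food handler cert.) — not met.
(iii) not (safety training) — fails.
(a) = F OR F OR F = false.
(b) not (hardship waiver) — holds.
(c) age ≥ 21 — met.
So (3) is not satisfied (F AND T AND T).
Overall: F OR F OR F → false.

No — denied.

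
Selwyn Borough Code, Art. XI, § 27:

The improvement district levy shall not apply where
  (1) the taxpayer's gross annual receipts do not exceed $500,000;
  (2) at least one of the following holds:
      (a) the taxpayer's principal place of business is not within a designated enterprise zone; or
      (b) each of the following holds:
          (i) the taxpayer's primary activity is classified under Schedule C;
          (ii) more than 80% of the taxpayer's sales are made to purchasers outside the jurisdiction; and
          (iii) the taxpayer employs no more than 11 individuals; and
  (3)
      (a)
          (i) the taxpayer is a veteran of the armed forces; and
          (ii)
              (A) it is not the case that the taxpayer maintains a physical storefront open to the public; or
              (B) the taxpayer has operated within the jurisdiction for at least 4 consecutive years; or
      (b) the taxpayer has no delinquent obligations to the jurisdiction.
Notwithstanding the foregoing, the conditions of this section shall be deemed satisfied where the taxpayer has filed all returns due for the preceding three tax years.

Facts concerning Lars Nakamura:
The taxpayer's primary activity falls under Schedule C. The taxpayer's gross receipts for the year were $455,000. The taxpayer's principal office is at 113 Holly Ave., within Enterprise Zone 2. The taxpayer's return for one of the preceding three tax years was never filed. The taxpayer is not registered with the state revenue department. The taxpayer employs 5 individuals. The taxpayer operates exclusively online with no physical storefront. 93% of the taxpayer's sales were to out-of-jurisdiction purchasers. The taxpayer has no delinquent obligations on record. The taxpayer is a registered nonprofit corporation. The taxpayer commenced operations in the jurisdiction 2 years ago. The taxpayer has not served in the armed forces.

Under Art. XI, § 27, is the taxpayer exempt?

(1) receipts ≤ $500,000 — met.
(a) not (in enterprise zone) — fails.
(i) Schedule C activity — satisfied.
(ii) >80% out-of-jur. sales — satisfied.
(iii) ≤ 11 employees — satisfied.
So (b) is satisfied (T AND T AND T).
So (2) is satisfied (F OR T).
(i) veteran — not met.
(A) not (has storefront) — holds.
(B) ≥ 4 yrs in jurisdiction — not satisfied.
(ii): T OR F → true.
(a): F AND T → false.
(b) no delinquency — holds.
(3) = F OR T = true.
So Overall is satisfied (T AND T AND T).
Exception (returns current) — not satisfied.
Result: main true OR exception false → true.

Yes — exempt.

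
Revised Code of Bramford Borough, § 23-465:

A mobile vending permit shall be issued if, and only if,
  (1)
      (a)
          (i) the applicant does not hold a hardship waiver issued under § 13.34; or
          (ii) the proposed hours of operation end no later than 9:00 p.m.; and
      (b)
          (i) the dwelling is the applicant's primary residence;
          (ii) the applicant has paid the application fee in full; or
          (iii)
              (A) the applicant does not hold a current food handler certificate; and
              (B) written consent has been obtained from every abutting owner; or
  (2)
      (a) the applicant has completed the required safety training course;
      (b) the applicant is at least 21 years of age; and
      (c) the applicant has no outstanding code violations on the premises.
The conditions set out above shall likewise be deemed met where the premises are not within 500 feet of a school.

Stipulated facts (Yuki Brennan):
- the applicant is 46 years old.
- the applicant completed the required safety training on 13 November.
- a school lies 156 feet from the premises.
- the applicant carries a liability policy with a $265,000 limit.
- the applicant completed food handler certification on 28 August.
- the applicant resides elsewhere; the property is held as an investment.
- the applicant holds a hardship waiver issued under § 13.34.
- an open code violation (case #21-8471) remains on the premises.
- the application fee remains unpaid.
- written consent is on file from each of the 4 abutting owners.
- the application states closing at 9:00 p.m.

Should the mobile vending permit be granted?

(i) not (hardship waiver) — fails.
(ii) closes by 9 p.m. — holds.
(a) = F OR T = true.
(i) primary residence — fails.
(ii) fee paid — not satisfied.
(A) not (food handler cert.) — not satisfied.
(B) all abutters consent — met.
(iii) = F AND T = false.
So (b) is not satisfied (F OR F OR F).
(1): T AND F → false.
(a) safety training — met.
(b) age ≥ 21 — holds.
(c) no code violations — not satisfied.
(2): T AND T AND F → false.
So Overall is not satisfied (F OR F).
Exception (≥500 ft from school) — not satisfied.
Result: main false OR exception false → false.

No — denied.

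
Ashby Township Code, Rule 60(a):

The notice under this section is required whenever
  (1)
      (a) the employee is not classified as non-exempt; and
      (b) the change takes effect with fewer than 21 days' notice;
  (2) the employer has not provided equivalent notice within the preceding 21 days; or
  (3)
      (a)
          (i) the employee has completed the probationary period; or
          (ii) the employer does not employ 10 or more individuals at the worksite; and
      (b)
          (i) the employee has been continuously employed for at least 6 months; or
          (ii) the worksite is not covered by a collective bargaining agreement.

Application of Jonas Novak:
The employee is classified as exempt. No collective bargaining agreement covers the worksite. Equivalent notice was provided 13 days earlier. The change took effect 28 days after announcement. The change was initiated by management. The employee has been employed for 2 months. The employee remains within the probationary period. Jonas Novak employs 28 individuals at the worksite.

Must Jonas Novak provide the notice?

No — not required.

(a) not (non-exempt) — satisfied.
(b) < 21 days' notice — fails.
(1) = T AND F = false.
(2) no recent notice — not satisfied.
(i) past probation — fails.
(ii) not (≥ 10 at site) — not met.
So (a) is not satisfied (F OR F).
(i) tenure ≥ 6 mo. — not met.
(ii) no CBA — holds.
So (b) is satisfied (F OR T).
(3) = F AND T = false.
Overall: F OR F OR F → false.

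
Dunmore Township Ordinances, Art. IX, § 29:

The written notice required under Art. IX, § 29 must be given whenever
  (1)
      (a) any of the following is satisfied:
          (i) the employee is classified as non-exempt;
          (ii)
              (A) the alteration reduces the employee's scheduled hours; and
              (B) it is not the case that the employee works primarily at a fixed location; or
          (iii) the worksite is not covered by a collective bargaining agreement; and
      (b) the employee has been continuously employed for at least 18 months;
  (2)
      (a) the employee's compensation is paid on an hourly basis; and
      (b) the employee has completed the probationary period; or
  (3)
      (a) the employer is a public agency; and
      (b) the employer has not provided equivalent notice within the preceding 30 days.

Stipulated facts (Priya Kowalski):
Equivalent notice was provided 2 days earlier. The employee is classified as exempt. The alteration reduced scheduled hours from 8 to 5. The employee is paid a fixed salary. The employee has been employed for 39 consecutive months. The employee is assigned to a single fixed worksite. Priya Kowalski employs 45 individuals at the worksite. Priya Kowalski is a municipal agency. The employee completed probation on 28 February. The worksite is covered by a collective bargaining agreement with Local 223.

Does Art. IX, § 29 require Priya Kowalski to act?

(i) non-exempt — fails.
(A) hours reduced — holds.
(B) not (fixed location) — not met.
So (ii) is not satisfied (T AND F).
(iii) no CBA — not met.
(a) = F OR F OR F = false.
(b) tenure ≥ 18 mo. — met.
(1): F AND T → false.
(a) hourly-paid — not met.
(b) past probation — met.
So (2) is not satisfied (F AND T).
(a) public agency — met.
(b) no recent notice — not met.
So (3) is not satisfied (T AND F).
Overall: F OR F OR F → false.

No — not required.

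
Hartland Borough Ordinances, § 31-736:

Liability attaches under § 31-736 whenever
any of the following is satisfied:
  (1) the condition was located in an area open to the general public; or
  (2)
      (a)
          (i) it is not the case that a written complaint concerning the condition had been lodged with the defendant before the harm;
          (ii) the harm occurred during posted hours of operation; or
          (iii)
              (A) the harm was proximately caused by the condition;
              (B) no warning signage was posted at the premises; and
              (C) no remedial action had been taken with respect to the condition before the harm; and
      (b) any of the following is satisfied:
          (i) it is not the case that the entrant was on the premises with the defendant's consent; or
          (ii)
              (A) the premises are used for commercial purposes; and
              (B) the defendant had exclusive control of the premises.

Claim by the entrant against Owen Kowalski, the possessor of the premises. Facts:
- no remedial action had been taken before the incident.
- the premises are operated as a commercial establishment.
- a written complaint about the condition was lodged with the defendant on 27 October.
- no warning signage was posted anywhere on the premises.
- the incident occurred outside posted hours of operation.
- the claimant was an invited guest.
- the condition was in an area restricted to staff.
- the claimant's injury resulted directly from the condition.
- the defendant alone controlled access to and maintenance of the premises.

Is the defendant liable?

Yes — liable.

(1) public area — not satisfied.
(i) not (complaint lodged) — not met.
(ii) during posted hours — fails.
(A) proximate cause — holds.
(B) no signage posted — met.
(C) no remedial action — holds.
(iii): T AND T AND T → true.
(a) = F OR F OR T = true.
(i) not (consent to enter) — fails.
(A) commercial use — satisfied.
(B) exclusive control — satisfied.
(ii): T AND T → true.
(b) = F OR T = true.
(2) = T AND T = true.
Overall = F OR T = true.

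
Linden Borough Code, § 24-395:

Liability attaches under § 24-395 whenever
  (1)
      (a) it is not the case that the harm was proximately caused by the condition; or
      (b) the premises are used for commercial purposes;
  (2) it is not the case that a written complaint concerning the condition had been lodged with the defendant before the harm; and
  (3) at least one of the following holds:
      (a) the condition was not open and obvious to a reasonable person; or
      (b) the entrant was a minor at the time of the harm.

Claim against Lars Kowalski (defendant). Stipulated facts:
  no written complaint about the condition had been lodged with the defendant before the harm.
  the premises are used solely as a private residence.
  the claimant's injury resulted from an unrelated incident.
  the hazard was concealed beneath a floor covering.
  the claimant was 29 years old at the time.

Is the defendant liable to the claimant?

(a) not (proximate cause) — satisfied.
(b) commercial use — not satisfied.
(1): T OR F → true.
(2) not (complaint lodged) — satisfied.
(a) not open/obvious — holds.
(b) entrant a minor — not satisfied.
So (3) is satisfied (T OR F).
Overall: T AND T AND T → true.

Yes — liable.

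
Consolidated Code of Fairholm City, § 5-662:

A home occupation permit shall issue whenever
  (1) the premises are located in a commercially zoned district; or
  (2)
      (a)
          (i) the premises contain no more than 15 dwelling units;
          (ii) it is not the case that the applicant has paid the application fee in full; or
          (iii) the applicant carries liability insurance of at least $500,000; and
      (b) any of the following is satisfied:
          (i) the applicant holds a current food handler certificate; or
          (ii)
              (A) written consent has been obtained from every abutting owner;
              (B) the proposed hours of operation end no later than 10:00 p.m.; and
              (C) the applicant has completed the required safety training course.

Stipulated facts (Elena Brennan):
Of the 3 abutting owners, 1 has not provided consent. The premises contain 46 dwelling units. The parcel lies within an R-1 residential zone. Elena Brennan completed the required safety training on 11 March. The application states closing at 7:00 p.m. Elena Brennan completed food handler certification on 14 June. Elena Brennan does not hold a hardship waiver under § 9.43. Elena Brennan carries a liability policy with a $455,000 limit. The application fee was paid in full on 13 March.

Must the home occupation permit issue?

No — denied.

(1) commercially zoned — not met.
(i) ≤ 15 units — fails.
(ii) not (fee paid) — not satisfied.
(iii) insurance ≥ $500,000 — not met.
(a): F OR F OR F → false.
(i) food handler cert. — met.
(A) all abutters consent — fails.
(B) closes by 10 p.m. — met.
(C) safety training — satisfied.
(ii) = F AND T AND T = false.
(b): T OR F → true.
(2) = F AND T = false.
Overall = F OR F = false.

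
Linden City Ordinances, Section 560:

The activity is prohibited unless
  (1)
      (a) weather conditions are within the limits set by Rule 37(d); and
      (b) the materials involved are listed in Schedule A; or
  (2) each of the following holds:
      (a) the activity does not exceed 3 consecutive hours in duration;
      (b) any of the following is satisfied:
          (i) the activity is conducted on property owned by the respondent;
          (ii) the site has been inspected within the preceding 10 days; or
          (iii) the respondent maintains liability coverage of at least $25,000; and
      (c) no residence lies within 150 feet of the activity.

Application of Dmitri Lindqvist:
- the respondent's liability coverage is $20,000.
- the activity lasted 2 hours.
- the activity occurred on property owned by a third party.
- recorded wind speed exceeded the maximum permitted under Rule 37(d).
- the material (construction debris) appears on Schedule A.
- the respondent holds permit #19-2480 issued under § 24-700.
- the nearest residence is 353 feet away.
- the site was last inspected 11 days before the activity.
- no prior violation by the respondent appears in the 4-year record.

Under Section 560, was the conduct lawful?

No — unlawful.

(a) weather ok — fails.
(b) Schedule A material — holds.
(1): F AND T → false.
(a) ≤ 3 hrs duration — met.
(i) own property — not met.
(ii) site inspected — fails.
(iii) coverage ≥ $25,000 — not satisfied.
(b) = F OR F OR F = false.
(c) no residence in 150 ft — satisfied.
(2) = T AND F AND T = false.
So Overall is not satisfied (F OR F).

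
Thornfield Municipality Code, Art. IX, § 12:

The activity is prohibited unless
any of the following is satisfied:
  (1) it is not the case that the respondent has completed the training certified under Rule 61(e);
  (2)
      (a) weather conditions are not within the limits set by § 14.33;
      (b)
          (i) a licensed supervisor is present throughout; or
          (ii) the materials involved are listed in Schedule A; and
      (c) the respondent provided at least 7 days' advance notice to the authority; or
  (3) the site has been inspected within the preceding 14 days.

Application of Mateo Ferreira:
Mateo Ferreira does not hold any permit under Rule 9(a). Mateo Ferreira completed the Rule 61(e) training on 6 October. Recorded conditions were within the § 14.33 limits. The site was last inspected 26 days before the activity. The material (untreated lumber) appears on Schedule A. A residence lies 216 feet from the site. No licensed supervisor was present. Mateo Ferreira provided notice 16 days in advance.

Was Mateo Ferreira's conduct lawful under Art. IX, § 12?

No — unlawful.

(1) not (training certified) — not met.
(a) not (weather ok) — not met.
(i) supervisor present — not met.
(ii) Schedule A material — satisfied.
So (b) is satisfied (F OR T).
(c) ≥7 days' notice — met.
So (2) is not satisfied (F AND T AND T).
(3) site inspected — fails.
So Overall is not satisfied (F OR F OR F).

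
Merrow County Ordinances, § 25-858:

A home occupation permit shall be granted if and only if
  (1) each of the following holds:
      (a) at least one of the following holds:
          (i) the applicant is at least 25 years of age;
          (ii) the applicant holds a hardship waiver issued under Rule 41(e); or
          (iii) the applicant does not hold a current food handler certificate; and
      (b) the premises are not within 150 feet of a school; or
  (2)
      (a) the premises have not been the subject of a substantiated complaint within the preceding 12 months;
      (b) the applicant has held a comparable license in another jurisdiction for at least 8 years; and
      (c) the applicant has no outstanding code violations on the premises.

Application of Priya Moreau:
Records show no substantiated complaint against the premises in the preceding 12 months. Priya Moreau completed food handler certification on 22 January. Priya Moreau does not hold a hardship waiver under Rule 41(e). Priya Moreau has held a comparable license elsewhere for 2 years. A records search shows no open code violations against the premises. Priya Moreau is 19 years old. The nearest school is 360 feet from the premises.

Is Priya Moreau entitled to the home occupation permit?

No — denied.

(i) age ≥ 25 — not satisfied.
(ii) hardship waiver — not met.
(iii) not (food handler cert.) — fails.
(a) = F OR F OR F = false.
(b) ≥150 ft from school — holds.
So (1) is not satisfied (F AND T).
(a) no complaint in 12 mo. — satisfied.
(b) prior license ≥ 8 yr — not satisfied.
(c) no code violations — satisfied.
So (2) is not satisfied (T AND F AND T).
So Overall is not satisfied (F OR F).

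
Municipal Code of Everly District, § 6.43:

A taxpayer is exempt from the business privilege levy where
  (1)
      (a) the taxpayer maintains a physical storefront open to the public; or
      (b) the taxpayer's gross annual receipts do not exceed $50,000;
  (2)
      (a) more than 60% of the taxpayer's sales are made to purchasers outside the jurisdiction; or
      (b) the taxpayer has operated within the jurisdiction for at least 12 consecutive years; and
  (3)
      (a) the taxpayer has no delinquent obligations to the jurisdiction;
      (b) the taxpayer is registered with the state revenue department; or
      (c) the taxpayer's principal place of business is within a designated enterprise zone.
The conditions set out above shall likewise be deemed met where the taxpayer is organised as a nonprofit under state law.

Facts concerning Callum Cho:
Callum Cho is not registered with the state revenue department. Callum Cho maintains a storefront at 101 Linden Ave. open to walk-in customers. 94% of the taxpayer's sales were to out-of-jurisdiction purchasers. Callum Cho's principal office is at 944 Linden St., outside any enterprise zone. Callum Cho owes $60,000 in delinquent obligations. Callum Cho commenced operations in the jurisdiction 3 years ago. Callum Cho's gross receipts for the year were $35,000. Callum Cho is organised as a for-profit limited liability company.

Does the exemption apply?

No — not exempt.

(a) has storefront — met.
(b) receipts ≤ $50,000 — satisfied.
So (1) is satisfied (T OR T).
(a) >60% out-of-jur. sales — met.
(b) ≥ 12 yrs in jurisdiction — not met.
(2): T OR F → true.
(a) no delinquency — not satisfied.
(b) state-registered — not satisfied.
(c) in enterprise zone — fails.
(3) = F OR F OR F = false.
Overall = T AND T AND F = false.
Exception (nonprofit) — not satisfied.
Result: main false OR exception false → false.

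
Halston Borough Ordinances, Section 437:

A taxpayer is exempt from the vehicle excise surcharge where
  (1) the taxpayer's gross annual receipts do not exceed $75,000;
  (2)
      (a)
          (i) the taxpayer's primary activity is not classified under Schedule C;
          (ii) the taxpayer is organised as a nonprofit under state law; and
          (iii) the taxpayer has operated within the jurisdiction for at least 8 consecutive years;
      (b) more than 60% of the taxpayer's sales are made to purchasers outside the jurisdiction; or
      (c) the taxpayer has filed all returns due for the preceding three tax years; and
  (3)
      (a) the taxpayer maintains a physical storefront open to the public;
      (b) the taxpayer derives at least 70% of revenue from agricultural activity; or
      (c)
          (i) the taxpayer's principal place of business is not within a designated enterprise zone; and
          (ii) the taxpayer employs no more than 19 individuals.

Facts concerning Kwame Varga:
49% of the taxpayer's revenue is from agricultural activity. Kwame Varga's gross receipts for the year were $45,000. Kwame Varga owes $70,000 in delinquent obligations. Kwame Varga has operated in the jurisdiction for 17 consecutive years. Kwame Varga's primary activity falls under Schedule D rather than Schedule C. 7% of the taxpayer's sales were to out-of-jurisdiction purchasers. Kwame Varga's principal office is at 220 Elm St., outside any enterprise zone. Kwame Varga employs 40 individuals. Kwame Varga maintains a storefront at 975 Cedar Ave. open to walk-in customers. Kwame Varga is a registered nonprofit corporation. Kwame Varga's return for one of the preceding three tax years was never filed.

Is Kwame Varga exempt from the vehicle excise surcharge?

Yes — exempt.

(1) receipts ≤ $75,000 — holds.
(i) not (Schedule C activity) — satisfied.
(ii) nonprofit — met.
(iii) ≥ 8 yrs in jurisdiction — met.
(a): T AND T AND T → true.
(b) >60% out-of-jur. sales — fails.
(c) returns current — not satisfied.
So (2) is satisfied (T OR F OR F).
(a) has storefront — holds.
(b) ≥70% agricultural — not satisfied.
(i) not (in enterprise zone) — met.
(ii) ≤ 19 employees — fails.
(c) = T AND F = false.
(3) = T OR F OR F = true.
So Overall is satisfied (T AND T AND T).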